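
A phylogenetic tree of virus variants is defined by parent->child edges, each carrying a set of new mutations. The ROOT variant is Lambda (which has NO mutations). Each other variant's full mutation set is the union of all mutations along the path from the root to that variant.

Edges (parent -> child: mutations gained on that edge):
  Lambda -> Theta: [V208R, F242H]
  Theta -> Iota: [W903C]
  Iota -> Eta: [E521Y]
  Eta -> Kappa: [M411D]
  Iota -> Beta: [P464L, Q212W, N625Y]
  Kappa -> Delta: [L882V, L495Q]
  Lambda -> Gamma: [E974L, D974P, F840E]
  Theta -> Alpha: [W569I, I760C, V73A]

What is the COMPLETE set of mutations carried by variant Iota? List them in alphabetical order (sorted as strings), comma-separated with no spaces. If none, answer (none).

At Lambda: gained [] -> total []
At Theta: gained ['V208R', 'F242H'] -> total ['F242H', 'V208R']
At Iota: gained ['W903C'] -> total ['F242H', 'V208R', 'W903C']

Answer: F242H,V208R,W903C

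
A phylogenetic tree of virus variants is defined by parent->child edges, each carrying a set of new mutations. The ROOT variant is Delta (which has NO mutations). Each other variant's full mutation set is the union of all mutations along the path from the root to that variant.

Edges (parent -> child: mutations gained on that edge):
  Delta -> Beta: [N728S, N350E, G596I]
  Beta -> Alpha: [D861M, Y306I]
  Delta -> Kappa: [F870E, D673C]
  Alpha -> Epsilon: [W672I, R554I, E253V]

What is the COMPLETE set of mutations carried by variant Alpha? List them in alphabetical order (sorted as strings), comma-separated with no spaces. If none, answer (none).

At Delta: gained [] -> total []
At Beta: gained ['N728S', 'N350E', 'G596I'] -> total ['G596I', 'N350E', 'N728S']
At Alpha: gained ['D861M', 'Y306I'] -> total ['D861M', 'G596I', 'N350E', 'N728S', 'Y306I']

Answer: D861M,G596I,N350E,N728S,Y306I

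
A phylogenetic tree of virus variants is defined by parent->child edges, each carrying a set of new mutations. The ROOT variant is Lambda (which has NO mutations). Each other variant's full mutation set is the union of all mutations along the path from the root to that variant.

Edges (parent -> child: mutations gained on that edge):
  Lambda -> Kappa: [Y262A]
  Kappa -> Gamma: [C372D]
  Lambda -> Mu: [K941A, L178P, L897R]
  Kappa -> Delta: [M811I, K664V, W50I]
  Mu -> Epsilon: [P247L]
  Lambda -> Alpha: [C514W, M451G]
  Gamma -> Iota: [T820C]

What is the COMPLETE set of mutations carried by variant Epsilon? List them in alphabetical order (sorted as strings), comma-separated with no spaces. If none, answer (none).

At Lambda: gained [] -> total []
At Mu: gained ['K941A', 'L178P', 'L897R'] -> total ['K941A', 'L178P', 'L897R']
At Epsilon: gained ['P247L'] -> total ['K941A', 'L178P', 'L897R', 'P247L']

Answer: K941A,L178P,L897R,P247L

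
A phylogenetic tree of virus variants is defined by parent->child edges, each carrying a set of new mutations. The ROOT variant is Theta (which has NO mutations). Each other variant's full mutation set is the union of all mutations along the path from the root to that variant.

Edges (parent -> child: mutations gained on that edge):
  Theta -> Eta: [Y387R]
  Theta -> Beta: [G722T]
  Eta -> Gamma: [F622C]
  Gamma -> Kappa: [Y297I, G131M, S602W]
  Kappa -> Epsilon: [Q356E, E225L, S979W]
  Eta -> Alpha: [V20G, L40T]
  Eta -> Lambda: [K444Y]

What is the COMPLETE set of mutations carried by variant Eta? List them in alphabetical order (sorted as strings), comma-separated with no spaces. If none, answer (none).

At Theta: gained [] -> total []
At Eta: gained ['Y387R'] -> total ['Y387R']

Answer: Y387R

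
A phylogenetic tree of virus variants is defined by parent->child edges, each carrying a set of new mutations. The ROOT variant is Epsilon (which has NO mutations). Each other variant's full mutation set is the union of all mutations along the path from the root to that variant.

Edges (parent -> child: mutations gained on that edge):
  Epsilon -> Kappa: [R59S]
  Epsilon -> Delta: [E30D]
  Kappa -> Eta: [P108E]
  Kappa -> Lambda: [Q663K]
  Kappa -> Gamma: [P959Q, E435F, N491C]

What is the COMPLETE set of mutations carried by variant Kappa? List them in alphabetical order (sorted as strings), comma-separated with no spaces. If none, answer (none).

Answer: R59S

Derivation:
At Epsilon: gained [] -> total []
At Kappa: gained ['R59S'] -> total ['R59S']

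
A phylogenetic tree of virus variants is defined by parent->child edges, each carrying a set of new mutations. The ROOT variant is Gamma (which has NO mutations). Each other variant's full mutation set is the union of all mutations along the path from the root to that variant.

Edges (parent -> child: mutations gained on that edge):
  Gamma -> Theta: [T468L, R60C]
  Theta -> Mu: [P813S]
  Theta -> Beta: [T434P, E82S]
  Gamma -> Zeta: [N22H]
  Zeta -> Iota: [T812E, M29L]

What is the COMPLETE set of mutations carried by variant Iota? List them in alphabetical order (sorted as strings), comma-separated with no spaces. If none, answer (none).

At Gamma: gained [] -> total []
At Zeta: gained ['N22H'] -> total ['N22H']
At Iota: gained ['T812E', 'M29L'] -> total ['M29L', 'N22H', 'T812E']

Answer: M29L,N22H,T812E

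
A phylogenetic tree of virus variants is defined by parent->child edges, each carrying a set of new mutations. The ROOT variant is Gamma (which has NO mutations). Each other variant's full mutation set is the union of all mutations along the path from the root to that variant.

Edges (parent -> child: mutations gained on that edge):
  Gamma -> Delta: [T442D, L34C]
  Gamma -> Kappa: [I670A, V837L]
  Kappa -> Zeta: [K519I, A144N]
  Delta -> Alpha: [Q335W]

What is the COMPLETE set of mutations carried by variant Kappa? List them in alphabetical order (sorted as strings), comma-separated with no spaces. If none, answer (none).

Answer: I670A,V837L

Derivation:
At Gamma: gained [] -> total []
At Kappa: gained ['I670A', 'V837L'] -> total ['I670A', 'V837L']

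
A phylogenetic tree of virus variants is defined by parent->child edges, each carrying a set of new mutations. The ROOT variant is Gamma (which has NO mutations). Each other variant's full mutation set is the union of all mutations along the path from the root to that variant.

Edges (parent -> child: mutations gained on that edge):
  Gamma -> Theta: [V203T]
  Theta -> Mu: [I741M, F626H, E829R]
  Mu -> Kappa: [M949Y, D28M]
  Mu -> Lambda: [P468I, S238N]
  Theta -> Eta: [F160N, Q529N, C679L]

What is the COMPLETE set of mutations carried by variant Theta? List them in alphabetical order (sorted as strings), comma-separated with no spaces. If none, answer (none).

Answer: V203T

Derivation:
At Gamma: gained [] -> total []
At Theta: gained ['V203T'] -> total ['V203T']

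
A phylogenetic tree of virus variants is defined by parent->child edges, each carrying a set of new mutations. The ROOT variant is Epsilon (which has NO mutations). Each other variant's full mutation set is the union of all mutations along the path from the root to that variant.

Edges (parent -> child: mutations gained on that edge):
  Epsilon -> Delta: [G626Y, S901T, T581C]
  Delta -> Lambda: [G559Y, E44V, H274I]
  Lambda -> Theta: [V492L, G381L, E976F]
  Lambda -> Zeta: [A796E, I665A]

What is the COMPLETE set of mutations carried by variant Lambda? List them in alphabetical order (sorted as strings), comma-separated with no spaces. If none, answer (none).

Answer: E44V,G559Y,G626Y,H274I,S901T,T581C

Derivation:
At Epsilon: gained [] -> total []
At Delta: gained ['G626Y', 'S901T', 'T581C'] -> total ['G626Y', 'S901T', 'T581C']
At Lambda: gained ['G559Y', 'E44V', 'H274I'] -> total ['E44V', 'G559Y', 'G626Y', 'H274I', 'S901T', 'T581C']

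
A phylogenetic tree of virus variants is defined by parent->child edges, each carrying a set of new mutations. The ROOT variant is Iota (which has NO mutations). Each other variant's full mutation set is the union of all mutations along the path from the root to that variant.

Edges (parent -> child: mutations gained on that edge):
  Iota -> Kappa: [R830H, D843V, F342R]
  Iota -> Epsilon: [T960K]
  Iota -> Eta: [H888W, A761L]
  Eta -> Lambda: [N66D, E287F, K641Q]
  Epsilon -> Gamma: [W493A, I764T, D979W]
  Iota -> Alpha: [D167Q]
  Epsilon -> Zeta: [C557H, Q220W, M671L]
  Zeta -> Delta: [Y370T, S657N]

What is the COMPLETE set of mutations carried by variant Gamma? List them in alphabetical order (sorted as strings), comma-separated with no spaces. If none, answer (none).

Answer: D979W,I764T,T960K,W493A

Derivation:
At Iota: gained [] -> total []
At Epsilon: gained ['T960K'] -> total ['T960K']
At Gamma: gained ['W493A', 'I764T', 'D979W'] -> total ['D979W', 'I764T', 'T960K', 'W493A']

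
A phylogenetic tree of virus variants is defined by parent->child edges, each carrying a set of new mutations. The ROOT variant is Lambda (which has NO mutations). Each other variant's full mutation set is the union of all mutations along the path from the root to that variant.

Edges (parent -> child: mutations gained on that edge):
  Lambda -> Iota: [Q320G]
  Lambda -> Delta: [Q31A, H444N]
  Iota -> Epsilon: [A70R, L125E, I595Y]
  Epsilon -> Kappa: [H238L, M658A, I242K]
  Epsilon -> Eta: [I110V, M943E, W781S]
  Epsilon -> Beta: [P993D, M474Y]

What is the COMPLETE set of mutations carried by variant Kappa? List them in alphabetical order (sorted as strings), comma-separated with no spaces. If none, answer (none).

At Lambda: gained [] -> total []
At Iota: gained ['Q320G'] -> total ['Q320G']
At Epsilon: gained ['A70R', 'L125E', 'I595Y'] -> total ['A70R', 'I595Y', 'L125E', 'Q320G']
At Kappa: gained ['H238L', 'M658A', 'I242K'] -> total ['A70R', 'H238L', 'I242K', 'I595Y', 'L125E', 'M658A', 'Q320G']

Answer: A70R,H238L,I242K,I595Y,L125E,M658A,Q320G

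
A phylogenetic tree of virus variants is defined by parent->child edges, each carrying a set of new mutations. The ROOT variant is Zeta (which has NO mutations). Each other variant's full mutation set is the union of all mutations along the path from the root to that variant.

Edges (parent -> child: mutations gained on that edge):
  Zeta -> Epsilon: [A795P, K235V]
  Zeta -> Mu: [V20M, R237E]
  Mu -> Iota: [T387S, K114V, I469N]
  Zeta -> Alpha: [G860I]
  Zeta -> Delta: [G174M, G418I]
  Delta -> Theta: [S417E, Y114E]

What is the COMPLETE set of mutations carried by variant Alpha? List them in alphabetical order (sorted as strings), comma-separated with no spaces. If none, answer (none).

At Zeta: gained [] -> total []
At Alpha: gained ['G860I'] -> total ['G860I']

Answer: G860I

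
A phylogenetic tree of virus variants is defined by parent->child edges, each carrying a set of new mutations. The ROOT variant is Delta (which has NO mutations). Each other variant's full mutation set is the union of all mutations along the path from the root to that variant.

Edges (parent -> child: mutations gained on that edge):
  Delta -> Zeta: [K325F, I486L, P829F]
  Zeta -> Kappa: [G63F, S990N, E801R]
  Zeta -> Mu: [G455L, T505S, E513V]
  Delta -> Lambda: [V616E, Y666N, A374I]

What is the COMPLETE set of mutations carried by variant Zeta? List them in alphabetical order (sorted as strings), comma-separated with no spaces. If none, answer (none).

Answer: I486L,K325F,P829F

Derivation:
At Delta: gained [] -> total []
At Zeta: gained ['K325F', 'I486L', 'P829F'] -> total ['I486L', 'K325F', 'P829F']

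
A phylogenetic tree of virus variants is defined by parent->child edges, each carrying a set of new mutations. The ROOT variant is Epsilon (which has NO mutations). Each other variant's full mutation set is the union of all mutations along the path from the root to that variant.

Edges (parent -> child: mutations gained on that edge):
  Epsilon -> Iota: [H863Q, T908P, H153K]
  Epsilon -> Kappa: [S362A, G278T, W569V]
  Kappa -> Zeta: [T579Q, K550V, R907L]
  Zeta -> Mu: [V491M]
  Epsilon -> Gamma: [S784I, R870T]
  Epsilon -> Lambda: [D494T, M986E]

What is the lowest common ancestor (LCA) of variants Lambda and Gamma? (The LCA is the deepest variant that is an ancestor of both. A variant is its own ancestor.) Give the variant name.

Answer: Epsilon

Derivation:
Path from root to Lambda: Epsilon -> Lambda
  ancestors of Lambda: {Epsilon, Lambda}
Path from root to Gamma: Epsilon -> Gamma
  ancestors of Gamma: {Epsilon, Gamma}
Common ancestors: {Epsilon}
Walk up from Gamma: Gamma (not in ancestors of Lambda), Epsilon (in ancestors of Lambda)
Deepest common ancestor (LCA) = Epsilon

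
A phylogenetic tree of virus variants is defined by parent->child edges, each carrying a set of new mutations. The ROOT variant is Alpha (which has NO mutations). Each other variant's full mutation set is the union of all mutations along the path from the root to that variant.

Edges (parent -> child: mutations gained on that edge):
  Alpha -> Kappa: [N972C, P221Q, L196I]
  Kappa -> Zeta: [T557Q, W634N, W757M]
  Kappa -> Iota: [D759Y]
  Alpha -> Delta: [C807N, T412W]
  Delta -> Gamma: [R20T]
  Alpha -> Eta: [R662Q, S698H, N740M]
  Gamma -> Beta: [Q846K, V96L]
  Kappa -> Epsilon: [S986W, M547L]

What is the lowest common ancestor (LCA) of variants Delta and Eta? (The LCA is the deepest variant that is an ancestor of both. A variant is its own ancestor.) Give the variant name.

Answer: Alpha

Derivation:
Path from root to Delta: Alpha -> Delta
  ancestors of Delta: {Alpha, Delta}
Path from root to Eta: Alpha -> Eta
  ancestors of Eta: {Alpha, Eta}
Common ancestors: {Alpha}
Walk up from Eta: Eta (not in ancestors of Delta), Alpha (in ancestors of Delta)
Deepest common ancestor (LCA) = Alpha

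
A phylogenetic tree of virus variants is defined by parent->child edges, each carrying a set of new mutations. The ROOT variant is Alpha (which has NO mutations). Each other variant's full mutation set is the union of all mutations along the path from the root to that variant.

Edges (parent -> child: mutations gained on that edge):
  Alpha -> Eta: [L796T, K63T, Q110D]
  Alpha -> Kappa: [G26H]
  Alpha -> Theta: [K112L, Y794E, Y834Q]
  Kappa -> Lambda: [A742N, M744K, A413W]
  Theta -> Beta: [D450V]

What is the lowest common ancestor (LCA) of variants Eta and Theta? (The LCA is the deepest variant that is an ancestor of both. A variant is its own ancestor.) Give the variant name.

Path from root to Eta: Alpha -> Eta
  ancestors of Eta: {Alpha, Eta}
Path from root to Theta: Alpha -> Theta
  ancestors of Theta: {Alpha, Theta}
Common ancestors: {Alpha}
Walk up from Theta: Theta (not in ancestors of Eta), Alpha (in ancestors of Eta)
Deepest common ancestor (LCA) = Alpha

Answer: Alpha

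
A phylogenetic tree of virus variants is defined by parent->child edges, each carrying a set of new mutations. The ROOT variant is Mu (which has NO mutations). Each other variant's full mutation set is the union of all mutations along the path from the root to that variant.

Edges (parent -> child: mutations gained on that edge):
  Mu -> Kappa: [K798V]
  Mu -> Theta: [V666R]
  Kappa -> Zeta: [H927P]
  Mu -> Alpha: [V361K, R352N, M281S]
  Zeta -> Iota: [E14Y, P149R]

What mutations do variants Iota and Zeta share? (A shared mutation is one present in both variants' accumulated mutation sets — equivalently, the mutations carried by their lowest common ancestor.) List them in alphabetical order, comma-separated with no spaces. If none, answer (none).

Accumulating mutations along path to Iota:
  At Mu: gained [] -> total []
  At Kappa: gained ['K798V'] -> total ['K798V']
  At Zeta: gained ['H927P'] -> total ['H927P', 'K798V']
  At Iota: gained ['E14Y', 'P149R'] -> total ['E14Y', 'H927P', 'K798V', 'P149R']
Mutations(Iota) = ['E14Y', 'H927P', 'K798V', 'P149R']
Accumulating mutations along path to Zeta:
  At Mu: gained [] -> total []
  At Kappa: gained ['K798V'] -> total ['K798V']
  At Zeta: gained ['H927P'] -> total ['H927P', 'K798V']
Mutations(Zeta) = ['H927P', 'K798V']
Intersection: ['E14Y', 'H927P', 'K798V', 'P149R'] ∩ ['H927P', 'K798V'] = ['H927P', 'K798V']

Answer: H927P,K798V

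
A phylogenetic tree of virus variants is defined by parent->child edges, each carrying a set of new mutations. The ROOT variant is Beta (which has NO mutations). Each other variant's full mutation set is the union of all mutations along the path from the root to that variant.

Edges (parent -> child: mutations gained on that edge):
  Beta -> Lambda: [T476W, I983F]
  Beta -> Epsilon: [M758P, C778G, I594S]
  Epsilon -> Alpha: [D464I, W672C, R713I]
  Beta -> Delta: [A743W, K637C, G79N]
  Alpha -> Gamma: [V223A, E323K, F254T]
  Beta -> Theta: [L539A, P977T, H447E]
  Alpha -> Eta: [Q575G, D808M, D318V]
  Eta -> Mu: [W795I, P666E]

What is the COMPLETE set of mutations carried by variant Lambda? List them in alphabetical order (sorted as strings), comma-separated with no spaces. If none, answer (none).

Answer: I983F,T476W

Derivation:
At Beta: gained [] -> total []
At Lambda: gained ['T476W', 'I983F'] -> total ['I983F', 'T476W']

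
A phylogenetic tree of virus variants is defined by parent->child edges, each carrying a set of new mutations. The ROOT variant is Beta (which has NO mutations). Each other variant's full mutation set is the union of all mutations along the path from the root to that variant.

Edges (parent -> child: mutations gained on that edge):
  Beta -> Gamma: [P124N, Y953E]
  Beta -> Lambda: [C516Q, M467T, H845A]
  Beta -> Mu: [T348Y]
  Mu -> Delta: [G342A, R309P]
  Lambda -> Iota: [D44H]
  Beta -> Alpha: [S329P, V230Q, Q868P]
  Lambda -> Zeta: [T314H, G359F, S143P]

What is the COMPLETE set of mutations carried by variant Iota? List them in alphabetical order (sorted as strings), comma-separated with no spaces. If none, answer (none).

Answer: C516Q,D44H,H845A,M467T

Derivation:
At Beta: gained [] -> total []
At Lambda: gained ['C516Q', 'M467T', 'H845A'] -> total ['C516Q', 'H845A', 'M467T']
At Iota: gained ['D44H'] -> total ['C516Q', 'D44H', 'H845A', 'M467T']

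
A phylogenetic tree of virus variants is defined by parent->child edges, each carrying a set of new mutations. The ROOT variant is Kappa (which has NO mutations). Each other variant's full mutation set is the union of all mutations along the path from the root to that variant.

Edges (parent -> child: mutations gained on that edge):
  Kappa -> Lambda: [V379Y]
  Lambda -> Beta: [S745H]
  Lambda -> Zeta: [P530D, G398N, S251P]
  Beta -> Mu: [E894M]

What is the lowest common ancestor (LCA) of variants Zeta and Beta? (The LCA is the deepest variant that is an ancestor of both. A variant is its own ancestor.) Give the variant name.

Path from root to Zeta: Kappa -> Lambda -> Zeta
  ancestors of Zeta: {Kappa, Lambda, Zeta}
Path from root to Beta: Kappa -> Lambda -> Beta
  ancestors of Beta: {Kappa, Lambda, Beta}
Common ancestors: {Kappa, Lambda}
Walk up from Beta: Beta (not in ancestors of Zeta), Lambda (in ancestors of Zeta), Kappa (in ancestors of Zeta)
Deepest common ancestor (LCA) = Lambda

Answer: Lambda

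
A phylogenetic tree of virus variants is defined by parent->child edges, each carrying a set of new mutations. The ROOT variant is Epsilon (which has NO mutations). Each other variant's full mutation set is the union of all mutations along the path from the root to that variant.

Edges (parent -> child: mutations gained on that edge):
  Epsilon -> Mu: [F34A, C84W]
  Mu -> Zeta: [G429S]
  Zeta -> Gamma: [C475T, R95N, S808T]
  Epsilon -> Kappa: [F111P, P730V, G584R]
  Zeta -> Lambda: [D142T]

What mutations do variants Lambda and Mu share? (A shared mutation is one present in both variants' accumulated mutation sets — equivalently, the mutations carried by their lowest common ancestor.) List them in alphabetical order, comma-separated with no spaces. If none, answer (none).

Answer: C84W,F34A

Derivation:
Accumulating mutations along path to Lambda:
  At Epsilon: gained [] -> total []
  At Mu: gained ['F34A', 'C84W'] -> total ['C84W', 'F34A']
  At Zeta: gained ['G429S'] -> total ['C84W', 'F34A', 'G429S']
  At Lambda: gained ['D142T'] -> total ['C84W', 'D142T', 'F34A', 'G429S']
Mutations(Lambda) = ['C84W', 'D142T', 'F34A', 'G429S']
Accumulating mutations along path to Mu:
  At Epsilon: gained [] -> total []
  At Mu: gained ['F34A', 'C84W'] -> total ['C84W', 'F34A']
Mutations(Mu) = ['C84W', 'F34A']
Intersection: ['C84W', 'D142T', 'F34A', 'G429S'] ∩ ['C84W', 'F34A'] = ['C84W', 'F34A']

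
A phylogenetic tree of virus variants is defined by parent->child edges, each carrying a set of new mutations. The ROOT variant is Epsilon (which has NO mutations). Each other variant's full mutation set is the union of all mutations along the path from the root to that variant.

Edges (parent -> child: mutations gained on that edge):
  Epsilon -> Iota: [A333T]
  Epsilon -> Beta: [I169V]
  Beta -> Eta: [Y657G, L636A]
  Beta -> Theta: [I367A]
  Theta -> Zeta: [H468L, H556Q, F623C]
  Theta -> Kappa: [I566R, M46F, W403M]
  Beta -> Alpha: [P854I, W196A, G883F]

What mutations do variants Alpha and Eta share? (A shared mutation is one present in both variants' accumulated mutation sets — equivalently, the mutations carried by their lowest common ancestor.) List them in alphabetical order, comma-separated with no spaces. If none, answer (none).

Answer: I169V

Derivation:
Accumulating mutations along path to Alpha:
  At Epsilon: gained [] -> total []
  At Beta: gained ['I169V'] -> total ['I169V']
  At Alpha: gained ['P854I', 'W196A', 'G883F'] -> total ['G883F', 'I169V', 'P854I', 'W196A']
Mutations(Alpha) = ['G883F', 'I169V', 'P854I', 'W196A']
Accumulating mutations along path to Eta:
  At Epsilon: gained [] -> total []
  At Beta: gained ['I169V'] -> total ['I169V']
  At Eta: gained ['Y657G', 'L636A'] -> total ['I169V', 'L636A', 'Y657G']
Mutations(Eta) = ['I169V', 'L636A', 'Y657G']
Intersection: ['G883F', 'I169V', 'P854I', 'W196A'] ∩ ['I169V', 'L636A', 'Y657G'] = ['I169V']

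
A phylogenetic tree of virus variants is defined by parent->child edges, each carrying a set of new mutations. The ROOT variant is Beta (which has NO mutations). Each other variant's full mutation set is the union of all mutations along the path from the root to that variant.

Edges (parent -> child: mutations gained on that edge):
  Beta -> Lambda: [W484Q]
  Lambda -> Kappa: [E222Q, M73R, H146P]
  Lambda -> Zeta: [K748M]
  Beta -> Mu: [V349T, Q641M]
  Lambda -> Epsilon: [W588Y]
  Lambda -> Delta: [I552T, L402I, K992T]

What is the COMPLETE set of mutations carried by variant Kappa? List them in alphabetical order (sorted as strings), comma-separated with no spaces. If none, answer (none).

At Beta: gained [] -> total []
At Lambda: gained ['W484Q'] -> total ['W484Q']
At Kappa: gained ['E222Q', 'M73R', 'H146P'] -> total ['E222Q', 'H146P', 'M73R', 'W484Q']

Answer: E222Q,H146P,M73R,W484Q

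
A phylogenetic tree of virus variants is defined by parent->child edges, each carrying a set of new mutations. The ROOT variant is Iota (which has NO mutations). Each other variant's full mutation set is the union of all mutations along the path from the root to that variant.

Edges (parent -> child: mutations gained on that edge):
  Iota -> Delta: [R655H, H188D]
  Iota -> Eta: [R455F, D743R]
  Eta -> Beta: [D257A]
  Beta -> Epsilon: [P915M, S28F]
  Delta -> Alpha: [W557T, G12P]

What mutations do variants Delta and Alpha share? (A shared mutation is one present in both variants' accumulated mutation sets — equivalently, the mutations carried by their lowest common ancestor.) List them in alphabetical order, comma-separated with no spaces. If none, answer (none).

Answer: H188D,R655H

Derivation:
Accumulating mutations along path to Delta:
  At Iota: gained [] -> total []
  At Delta: gained ['R655H', 'H188D'] -> total ['H188D', 'R655H']
Mutations(Delta) = ['H188D', 'R655H']
Accumulating mutations along path to Alpha:
  At Iota: gained [] -> total []
  At Delta: gained ['R655H', 'H188D'] -> total ['H188D', 'R655H']
  At Alpha: gained ['W557T', 'G12P'] -> total ['G12P', 'H188D', 'R655H', 'W557T']
Mutations(Alpha) = ['G12P', 'H188D', 'R655H', 'W557T']
Intersection: ['H188D', 'R655H'] ∩ ['G12P', 'H188D', 'R655H', 'W557T'] = ['H188D', 'R655H']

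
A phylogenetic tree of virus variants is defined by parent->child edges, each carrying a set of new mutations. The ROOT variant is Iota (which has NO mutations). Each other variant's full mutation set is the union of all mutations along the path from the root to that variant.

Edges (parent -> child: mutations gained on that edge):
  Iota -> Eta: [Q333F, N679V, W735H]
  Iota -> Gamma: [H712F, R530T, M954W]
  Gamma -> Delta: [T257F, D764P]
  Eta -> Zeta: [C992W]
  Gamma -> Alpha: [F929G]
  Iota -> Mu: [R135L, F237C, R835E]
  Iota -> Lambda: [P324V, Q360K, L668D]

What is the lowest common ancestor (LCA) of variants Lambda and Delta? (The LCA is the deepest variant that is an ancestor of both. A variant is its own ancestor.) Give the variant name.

Path from root to Lambda: Iota -> Lambda
  ancestors of Lambda: {Iota, Lambda}
Path from root to Delta: Iota -> Gamma -> Delta
  ancestors of Delta: {Iota, Gamma, Delta}
Common ancestors: {Iota}
Walk up from Delta: Delta (not in ancestors of Lambda), Gamma (not in ancestors of Lambda), Iota (in ancestors of Lambda)
Deepest common ancestor (LCA) = Iota

Answer: Iota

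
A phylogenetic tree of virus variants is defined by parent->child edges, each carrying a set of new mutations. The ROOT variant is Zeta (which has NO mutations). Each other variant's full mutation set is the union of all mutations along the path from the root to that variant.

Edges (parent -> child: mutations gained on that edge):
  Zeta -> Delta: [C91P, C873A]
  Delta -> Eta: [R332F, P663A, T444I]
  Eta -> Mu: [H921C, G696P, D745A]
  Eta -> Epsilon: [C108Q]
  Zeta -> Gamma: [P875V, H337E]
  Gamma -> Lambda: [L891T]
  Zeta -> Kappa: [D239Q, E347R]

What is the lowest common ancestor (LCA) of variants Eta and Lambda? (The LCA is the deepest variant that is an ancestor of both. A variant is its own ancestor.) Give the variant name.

Path from root to Eta: Zeta -> Delta -> Eta
  ancestors of Eta: {Zeta, Delta, Eta}
Path from root to Lambda: Zeta -> Gamma -> Lambda
  ancestors of Lambda: {Zeta, Gamma, Lambda}
Common ancestors: {Zeta}
Walk up from Lambda: Lambda (not in ancestors of Eta), Gamma (not in ancestors of Eta), Zeta (in ancestors of Eta)
Deepest common ancestor (LCA) = Zeta

Answer: Zeta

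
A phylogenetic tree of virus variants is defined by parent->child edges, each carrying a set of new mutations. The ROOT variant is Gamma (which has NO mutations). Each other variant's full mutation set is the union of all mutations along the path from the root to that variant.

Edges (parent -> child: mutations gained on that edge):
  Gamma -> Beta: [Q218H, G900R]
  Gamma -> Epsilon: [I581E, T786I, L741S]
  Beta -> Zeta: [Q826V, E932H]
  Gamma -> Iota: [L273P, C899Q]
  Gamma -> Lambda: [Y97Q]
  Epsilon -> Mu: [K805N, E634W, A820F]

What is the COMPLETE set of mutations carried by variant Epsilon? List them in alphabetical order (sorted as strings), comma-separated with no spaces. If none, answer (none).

Answer: I581E,L741S,T786I

Derivation:
At Gamma: gained [] -> total []
At Epsilon: gained ['I581E', 'T786I', 'L741S'] -> total ['I581E', 'L741S', 'T786I']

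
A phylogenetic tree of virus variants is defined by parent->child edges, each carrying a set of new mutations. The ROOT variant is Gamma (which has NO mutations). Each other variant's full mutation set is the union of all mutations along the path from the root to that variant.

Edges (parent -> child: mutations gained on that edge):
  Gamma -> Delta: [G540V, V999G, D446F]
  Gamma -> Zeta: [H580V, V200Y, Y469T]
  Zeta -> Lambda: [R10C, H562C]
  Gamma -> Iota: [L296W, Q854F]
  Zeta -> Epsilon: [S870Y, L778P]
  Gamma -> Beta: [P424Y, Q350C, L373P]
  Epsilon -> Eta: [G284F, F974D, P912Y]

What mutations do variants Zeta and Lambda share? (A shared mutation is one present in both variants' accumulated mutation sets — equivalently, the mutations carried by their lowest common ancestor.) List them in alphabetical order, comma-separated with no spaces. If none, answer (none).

Accumulating mutations along path to Zeta:
  At Gamma: gained [] -> total []
  At Zeta: gained ['H580V', 'V200Y', 'Y469T'] -> total ['H580V', 'V200Y', 'Y469T']
Mutations(Zeta) = ['H580V', 'V200Y', 'Y469T']
Accumulating mutations along path to Lambda:
  At Gamma: gained [] -> total []
  At Zeta: gained ['H580V', 'V200Y', 'Y469T'] -> total ['H580V', 'V200Y', 'Y469T']
  At Lambda: gained ['R10C', 'H562C'] -> total ['H562C', 'H580V', 'R10C', 'V200Y', 'Y469T']
Mutations(Lambda) = ['H562C', 'H580V', 'R10C', 'V200Y', 'Y469T']
Intersection: ['H580V', 'V200Y', 'Y469T'] ∩ ['H562C', 'H580V', 'R10C', 'V200Y', 'Y469T'] = ['H580V', 'V200Y', 'Y469T']

Answer: H580V,V200Y,Y469T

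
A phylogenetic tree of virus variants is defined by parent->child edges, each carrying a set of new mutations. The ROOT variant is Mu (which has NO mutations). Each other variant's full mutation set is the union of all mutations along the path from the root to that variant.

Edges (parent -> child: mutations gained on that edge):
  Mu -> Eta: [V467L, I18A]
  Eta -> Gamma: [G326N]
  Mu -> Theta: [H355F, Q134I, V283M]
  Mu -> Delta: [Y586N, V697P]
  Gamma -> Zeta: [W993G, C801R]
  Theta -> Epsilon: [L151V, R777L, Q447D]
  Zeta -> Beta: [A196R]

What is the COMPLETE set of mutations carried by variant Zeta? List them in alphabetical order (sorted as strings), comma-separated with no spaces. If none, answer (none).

Answer: C801R,G326N,I18A,V467L,W993G

Derivation:
At Mu: gained [] -> total []
At Eta: gained ['V467L', 'I18A'] -> total ['I18A', 'V467L']
At Gamma: gained ['G326N'] -> total ['G326N', 'I18A', 'V467L']
At Zeta: gained ['W993G', 'C801R'] -> total ['C801R', 'G326N', 'I18A', 'V467L', 'W993G']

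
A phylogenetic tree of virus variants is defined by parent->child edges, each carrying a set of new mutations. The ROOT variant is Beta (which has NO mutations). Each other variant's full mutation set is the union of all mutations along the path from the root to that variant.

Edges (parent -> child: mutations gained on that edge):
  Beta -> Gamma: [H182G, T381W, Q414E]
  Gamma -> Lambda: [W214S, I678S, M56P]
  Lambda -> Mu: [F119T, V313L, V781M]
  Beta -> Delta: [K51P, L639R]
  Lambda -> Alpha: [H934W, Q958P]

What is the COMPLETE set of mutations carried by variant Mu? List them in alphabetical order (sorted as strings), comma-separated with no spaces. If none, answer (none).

At Beta: gained [] -> total []
At Gamma: gained ['H182G', 'T381W', 'Q414E'] -> total ['H182G', 'Q414E', 'T381W']
At Lambda: gained ['W214S', 'I678S', 'M56P'] -> total ['H182G', 'I678S', 'M56P', 'Q414E', 'T381W', 'W214S']
At Mu: gained ['F119T', 'V313L', 'V781M'] -> total ['F119T', 'H182G', 'I678S', 'M56P', 'Q414E', 'T381W', 'V313L', 'V781M', 'W214S']

Answer: F119T,H182G,I678S,M56P,Q414E,T381W,V313L,V781M,W214S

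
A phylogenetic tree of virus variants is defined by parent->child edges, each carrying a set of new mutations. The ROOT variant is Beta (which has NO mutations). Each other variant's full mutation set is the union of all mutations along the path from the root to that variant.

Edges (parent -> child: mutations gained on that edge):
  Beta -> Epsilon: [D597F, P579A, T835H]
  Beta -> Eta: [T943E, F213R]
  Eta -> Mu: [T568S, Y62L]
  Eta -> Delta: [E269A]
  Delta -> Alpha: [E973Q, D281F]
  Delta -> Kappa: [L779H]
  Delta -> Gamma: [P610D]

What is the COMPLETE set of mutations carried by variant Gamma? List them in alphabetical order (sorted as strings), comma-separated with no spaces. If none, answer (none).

Answer: E269A,F213R,P610D,T943E

Derivation:
At Beta: gained [] -> total []
At Eta: gained ['T943E', 'F213R'] -> total ['F213R', 'T943E']
At Delta: gained ['E269A'] -> total ['E269A', 'F213R', 'T943E']
At Gamma: gained ['P610D'] -> total ['E269A', 'F213R', 'P610D', 'T943E']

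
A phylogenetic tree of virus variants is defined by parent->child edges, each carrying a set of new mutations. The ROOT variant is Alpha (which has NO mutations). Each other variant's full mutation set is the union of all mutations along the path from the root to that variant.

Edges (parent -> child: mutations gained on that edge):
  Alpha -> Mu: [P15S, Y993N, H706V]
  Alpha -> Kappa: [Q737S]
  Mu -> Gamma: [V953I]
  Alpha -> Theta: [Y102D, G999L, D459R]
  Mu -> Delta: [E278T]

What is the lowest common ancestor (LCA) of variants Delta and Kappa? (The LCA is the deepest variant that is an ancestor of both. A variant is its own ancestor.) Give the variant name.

Answer: Alpha

Derivation:
Path from root to Delta: Alpha -> Mu -> Delta
  ancestors of Delta: {Alpha, Mu, Delta}
Path from root to Kappa: Alpha -> Kappa
  ancestors of Kappa: {Alpha, Kappa}
Common ancestors: {Alpha}
Walk up from Kappa: Kappa (not in ancestors of Delta), Alpha (in ancestors of Delta)
Deepest common ancestor (LCA) = Alpha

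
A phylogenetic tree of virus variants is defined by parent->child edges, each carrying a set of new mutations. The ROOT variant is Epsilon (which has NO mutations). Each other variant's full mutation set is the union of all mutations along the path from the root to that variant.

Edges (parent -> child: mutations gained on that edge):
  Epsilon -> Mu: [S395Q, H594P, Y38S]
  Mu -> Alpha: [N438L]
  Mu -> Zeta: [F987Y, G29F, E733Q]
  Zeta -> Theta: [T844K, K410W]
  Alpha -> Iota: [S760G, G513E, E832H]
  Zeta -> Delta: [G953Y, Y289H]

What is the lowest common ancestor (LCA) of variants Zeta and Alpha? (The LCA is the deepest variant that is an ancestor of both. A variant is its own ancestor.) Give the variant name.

Answer: Mu

Derivation:
Path from root to Zeta: Epsilon -> Mu -> Zeta
  ancestors of Zeta: {Epsilon, Mu, Zeta}
Path from root to Alpha: Epsilon -> Mu -> Alpha
  ancestors of Alpha: {Epsilon, Mu, Alpha}
Common ancestors: {Epsilon, Mu}
Walk up from Alpha: Alpha (not in ancestors of Zeta), Mu (in ancestors of Zeta), Epsilon (in ancestors of Zeta)
Deepest common ancestor (LCA) = Mu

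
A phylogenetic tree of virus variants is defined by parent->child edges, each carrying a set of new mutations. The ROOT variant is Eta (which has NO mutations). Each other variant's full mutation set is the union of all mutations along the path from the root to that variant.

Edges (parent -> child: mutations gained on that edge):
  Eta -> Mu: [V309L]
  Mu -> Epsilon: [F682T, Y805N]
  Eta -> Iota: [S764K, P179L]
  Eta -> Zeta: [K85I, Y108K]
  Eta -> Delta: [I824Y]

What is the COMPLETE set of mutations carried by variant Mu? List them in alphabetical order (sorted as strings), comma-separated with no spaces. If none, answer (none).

At Eta: gained [] -> total []
At Mu: gained ['V309L'] -> total ['V309L']

Answer: V309L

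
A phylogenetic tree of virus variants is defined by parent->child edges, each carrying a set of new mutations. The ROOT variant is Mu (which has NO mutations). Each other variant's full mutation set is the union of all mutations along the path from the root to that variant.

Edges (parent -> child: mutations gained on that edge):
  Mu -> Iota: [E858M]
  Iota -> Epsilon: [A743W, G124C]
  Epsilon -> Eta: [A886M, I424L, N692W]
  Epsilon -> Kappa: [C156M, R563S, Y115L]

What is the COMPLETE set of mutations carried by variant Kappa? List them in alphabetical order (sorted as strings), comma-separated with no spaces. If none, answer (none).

At Mu: gained [] -> total []
At Iota: gained ['E858M'] -> total ['E858M']
At Epsilon: gained ['A743W', 'G124C'] -> total ['A743W', 'E858M', 'G124C']
At Kappa: gained ['C156M', 'R563S', 'Y115L'] -> total ['A743W', 'C156M', 'E858M', 'G124C', 'R563S', 'Y115L']

Answer: A743W,C156M,E858M,G124C,R563S,Y115L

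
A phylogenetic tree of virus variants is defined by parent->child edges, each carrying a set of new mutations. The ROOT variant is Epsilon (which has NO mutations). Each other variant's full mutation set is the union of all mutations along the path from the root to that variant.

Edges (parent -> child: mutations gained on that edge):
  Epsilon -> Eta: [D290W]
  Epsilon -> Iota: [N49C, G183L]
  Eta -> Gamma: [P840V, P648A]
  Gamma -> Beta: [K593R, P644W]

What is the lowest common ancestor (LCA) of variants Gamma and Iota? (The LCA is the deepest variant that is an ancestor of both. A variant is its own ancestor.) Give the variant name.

Path from root to Gamma: Epsilon -> Eta -> Gamma
  ancestors of Gamma: {Epsilon, Eta, Gamma}
Path from root to Iota: Epsilon -> Iota
  ancestors of Iota: {Epsilon, Iota}
Common ancestors: {Epsilon}
Walk up from Iota: Iota (not in ancestors of Gamma), Epsilon (in ancestors of Gamma)
Deepest common ancestor (LCA) = Epsilon

Answer: Epsilon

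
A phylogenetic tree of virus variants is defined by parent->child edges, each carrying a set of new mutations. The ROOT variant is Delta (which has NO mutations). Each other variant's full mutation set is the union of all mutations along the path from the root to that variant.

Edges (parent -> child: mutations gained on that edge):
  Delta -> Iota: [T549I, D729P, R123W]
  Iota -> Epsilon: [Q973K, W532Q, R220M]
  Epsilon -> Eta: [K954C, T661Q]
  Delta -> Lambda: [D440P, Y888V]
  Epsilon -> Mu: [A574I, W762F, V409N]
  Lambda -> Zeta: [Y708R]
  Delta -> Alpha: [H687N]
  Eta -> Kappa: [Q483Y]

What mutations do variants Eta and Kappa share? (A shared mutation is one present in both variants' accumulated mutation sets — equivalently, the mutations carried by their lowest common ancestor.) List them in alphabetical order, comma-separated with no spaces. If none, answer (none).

Answer: D729P,K954C,Q973K,R123W,R220M,T549I,T661Q,W532Q

Derivation:
Accumulating mutations along path to Eta:
  At Delta: gained [] -> total []
  At Iota: gained ['T549I', 'D729P', 'R123W'] -> total ['D729P', 'R123W', 'T549I']
  At Epsilon: gained ['Q973K', 'W532Q', 'R220M'] -> total ['D729P', 'Q973K', 'R123W', 'R220M', 'T549I', 'W532Q']
  At Eta: gained ['K954C', 'T661Q'] -> total ['D729P', 'K954C', 'Q973K', 'R123W', 'R220M', 'T549I', 'T661Q', 'W532Q']
Mutations(Eta) = ['D729P', 'K954C', 'Q973K', 'R123W', 'R220M', 'T549I', 'T661Q', 'W532Q']
Accumulating mutations along path to Kappa:
  At Delta: gained [] -> total []
  At Iota: gained ['T549I', 'D729P', 'R123W'] -> total ['D729P', 'R123W', 'T549I']
  At Epsilon: gained ['Q973K', 'W532Q', 'R220M'] -> total ['D729P', 'Q973K', 'R123W', 'R220M', 'T549I', 'W532Q']
  At Eta: gained ['K954C', 'T661Q'] -> total ['D729P', 'K954C', 'Q973K', 'R123W', 'R220M', 'T549I', 'T661Q', 'W532Q']
  At Kappa: gained ['Q483Y'] -> total ['D729P', 'K954C', 'Q483Y', 'Q973K', 'R123W', 'R220M', 'T549I', 'T661Q', 'W532Q']
Mutations(Kappa) = ['D729P', 'K954C', 'Q483Y', 'Q973K', 'R123W', 'R220M', 'T549I', 'T661Q', 'W532Q']
Intersection: ['D729P', 'K954C', 'Q973K', 'R123W', 'R220M', 'T549I', 'T661Q', 'W532Q'] ∩ ['D729P', 'K954C', 'Q483Y', 'Q973K', 'R123W', 'R220M', 'T549I', 'T661Q', 'W532Q'] = ['D729P', 'K954C', 'Q973K', 'R123W', 'R220M', 'T549I', 'T661Q', 'W532Q']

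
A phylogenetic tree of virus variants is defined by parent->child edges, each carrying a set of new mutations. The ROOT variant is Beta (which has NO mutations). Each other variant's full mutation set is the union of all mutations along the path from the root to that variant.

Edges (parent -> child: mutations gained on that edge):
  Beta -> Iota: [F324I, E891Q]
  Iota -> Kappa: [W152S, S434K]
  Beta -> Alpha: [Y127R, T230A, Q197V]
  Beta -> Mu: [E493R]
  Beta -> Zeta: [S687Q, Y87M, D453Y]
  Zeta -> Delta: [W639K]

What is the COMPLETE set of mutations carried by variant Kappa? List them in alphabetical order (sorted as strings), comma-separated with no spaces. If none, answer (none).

Answer: E891Q,F324I,S434K,W152S

Derivation:
At Beta: gained [] -> total []
At Iota: gained ['F324I', 'E891Q'] -> total ['E891Q', 'F324I']
At Kappa: gained ['W152S', 'S434K'] -> total ['E891Q', 'F324I', 'S434K', 'W152S']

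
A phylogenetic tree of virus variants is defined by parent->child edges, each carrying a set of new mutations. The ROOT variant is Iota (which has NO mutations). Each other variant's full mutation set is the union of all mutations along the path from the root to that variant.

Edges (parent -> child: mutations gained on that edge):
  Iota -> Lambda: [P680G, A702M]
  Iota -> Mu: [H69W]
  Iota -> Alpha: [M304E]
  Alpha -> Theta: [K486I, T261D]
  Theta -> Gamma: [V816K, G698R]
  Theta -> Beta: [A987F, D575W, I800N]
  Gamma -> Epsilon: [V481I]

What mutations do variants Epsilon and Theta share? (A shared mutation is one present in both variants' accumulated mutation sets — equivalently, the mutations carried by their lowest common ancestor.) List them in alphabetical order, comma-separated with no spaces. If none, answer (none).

Accumulating mutations along path to Epsilon:
  At Iota: gained [] -> total []
  At Alpha: gained ['M304E'] -> total ['M304E']
  At Theta: gained ['K486I', 'T261D'] -> total ['K486I', 'M304E', 'T261D']
  At Gamma: gained ['V816K', 'G698R'] -> total ['G698R', 'K486I', 'M304E', 'T261D', 'V816K']
  At Epsilon: gained ['V481I'] -> total ['G698R', 'K486I', 'M304E', 'T261D', 'V481I', 'V816K']
Mutations(Epsilon) = ['G698R', 'K486I', 'M304E', 'T261D', 'V481I', 'V816K']
Accumulating mutations along path to Theta:
  At Iota: gained [] -> total []
  At Alpha: gained ['M304E'] -> total ['M304E']
  At Theta: gained ['K486I', 'T261D'] -> total ['K486I', 'M304E', 'T261D']
Mutations(Theta) = ['K486I', 'M304E', 'T261D']
Intersection: ['G698R', 'K486I', 'M304E', 'T261D', 'V481I', 'V816K'] ∩ ['K486I', 'M304E', 'T261D'] = ['K486I', 'M304E', 'T261D']

Answer: K486I,M304E,T261D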